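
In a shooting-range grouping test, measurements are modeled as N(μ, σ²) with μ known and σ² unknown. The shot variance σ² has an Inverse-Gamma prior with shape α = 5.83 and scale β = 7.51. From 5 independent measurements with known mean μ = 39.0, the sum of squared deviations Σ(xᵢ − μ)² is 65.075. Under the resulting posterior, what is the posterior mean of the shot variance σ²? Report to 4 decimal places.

With known mean μ and an Inverse-Gamma(α, β) prior on σ², the Normal likelihood is conjugate: posterior is Inv-Gamma(α + n/2, β + Σ(xᵢ−μ)²/2).
Posterior: Inv-Gamma(5.83 + 5/2, 7.51 + 65.075/2) = Inv-Gamma(8.33, 40.0475).
E[σ²|data] = β/(α−1) = 40.0475/7.33 = 5.4635.

5.4635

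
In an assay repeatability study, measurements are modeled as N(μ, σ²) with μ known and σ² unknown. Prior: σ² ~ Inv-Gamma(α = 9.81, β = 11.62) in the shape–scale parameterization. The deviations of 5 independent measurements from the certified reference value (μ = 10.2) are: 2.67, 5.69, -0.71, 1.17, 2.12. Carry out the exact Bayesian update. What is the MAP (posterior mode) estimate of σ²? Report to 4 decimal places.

2.5963

With known mean μ and an Inverse-Gamma(α, β) prior on σ², the Normal likelihood is conjugate: posterior is Inv-Gamma(α + n/2, β + Σ(xᵢ−μ)²/2).
Σ(xᵢ−μ)² = (2.67)² + (5.69)² + (-0.71)² + (1.17)² + (2.12)² = 45.8724.
Posterior: Inv-Gamma(9.81 + 5/2, 11.62 + 45.8724/2) = Inv-Gamma(12.31, 34.55620).
Mode = β/(α+1) = 34.55620/13.31 = 2.5963.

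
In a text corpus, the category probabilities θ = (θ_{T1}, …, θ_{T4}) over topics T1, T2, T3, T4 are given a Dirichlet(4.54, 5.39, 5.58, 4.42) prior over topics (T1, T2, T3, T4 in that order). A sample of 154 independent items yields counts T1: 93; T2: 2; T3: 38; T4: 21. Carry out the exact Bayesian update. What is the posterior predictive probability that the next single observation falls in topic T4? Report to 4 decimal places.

0.1462

The Dirichlet prior is conjugate to the Multinomial likelihood: each posterior αⱼ = prior αⱼ + observed count nⱼ.
Posterior concentration: (97.54, 7.39, 43.58, 25.42), total = 173.93.
P(next = T4 | data) = α_{T4}/Σα = 0.1462.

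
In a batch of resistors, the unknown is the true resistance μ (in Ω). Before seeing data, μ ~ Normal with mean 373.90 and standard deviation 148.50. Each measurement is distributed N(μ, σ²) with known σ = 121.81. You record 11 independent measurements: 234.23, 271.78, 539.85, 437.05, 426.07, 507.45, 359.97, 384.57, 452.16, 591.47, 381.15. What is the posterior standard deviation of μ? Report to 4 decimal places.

35.6529

For Normal data with known variance σ², a Normal(μ₀, σ₀²) prior on μ is conjugate. Posterior precision = 1/σ₀² + n/σ²; posterior mean is the precision-weighted average of μ₀ and x̄.
σ₀² = 148.50² = 22052.25, σ² = 121.81² = 14837.6761; σ² + n·σ₀² = 14837.6761 + 11·22052.25 = 257412.4261.
Posterior precision = 1/σ₀² + n/σ² = 1/22052.25 + 11/14837.6761 = (σ² + n·σ₀²)/(σ₀²σ²) = 257412.4261/(22052.25·14837.6761); posterior variance σₙ² = σ₀²σ²/(σ² + n·σ₀²) = 22052.25·14837.6761/257412.4261 = 1271.128002.
Posterior SD = √σₙ² = √(22052.25·14837.6761/257412.4261) = 35.6529.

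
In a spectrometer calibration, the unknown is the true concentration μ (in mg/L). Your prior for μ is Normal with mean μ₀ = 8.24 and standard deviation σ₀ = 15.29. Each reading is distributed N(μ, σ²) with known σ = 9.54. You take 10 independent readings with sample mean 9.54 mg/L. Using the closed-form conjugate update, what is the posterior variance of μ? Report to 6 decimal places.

For Normal data with known variance σ², a Normal(μ₀, σ₀²) prior on μ is conjugate. Posterior precision = 1/σ₀² + n/σ²; posterior mean is the precision-weighted average of μ₀ and x̄.
σ₀² = 15.29² = 233.7841, σ² = 9.54² = 91.0116; σ² + n·σ₀² = 91.0116 + 10·233.7841 = 2428.8526.
Posterior precision = 1/σ₀² + n/σ² = 1/233.7841 + 10/91.0116 = (σ² + n·σ₀²)/(σ₀²σ²) = 2428.8526/(233.7841·91.0116); posterior variance σₙ² = σ₀²σ²/(σ² + n·σ₀²) = 233.7841·91.0116/2428.8526 = 8.760130.

8.760130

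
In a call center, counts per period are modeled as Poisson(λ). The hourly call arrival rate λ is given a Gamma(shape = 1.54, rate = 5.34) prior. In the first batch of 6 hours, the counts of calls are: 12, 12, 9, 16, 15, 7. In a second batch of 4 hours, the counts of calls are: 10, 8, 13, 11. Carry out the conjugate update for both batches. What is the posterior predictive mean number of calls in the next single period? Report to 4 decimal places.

7.4668

With a Gamma(shape α, rate β) prior, the Poisson likelihood is conjugate: the posterior is Gamma(α + ΣXᵢ, β + n).
Batch 1: sum of counts S = 71 over n = 6 hours.
After batch 1: Gamma(α+S, β+n) = Gamma(1.54+71, 5.34+6) = Gamma(72.54, 11.34).
Batch 2: sum of counts S = 42 over n = 4 hours.
After batch 2: Gamma(α+S, β+n) = Gamma(72.54+42, 11.34+4) = Gamma(114.54, 15.34).
The predictive distribution for one future period is NegBinom with mean α/β = 7.4668.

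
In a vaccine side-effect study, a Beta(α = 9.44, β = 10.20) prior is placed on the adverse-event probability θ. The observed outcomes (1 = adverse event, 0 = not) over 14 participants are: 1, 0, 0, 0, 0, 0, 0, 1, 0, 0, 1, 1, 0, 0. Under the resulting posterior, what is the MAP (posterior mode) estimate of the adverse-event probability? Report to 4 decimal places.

The Beta prior is conjugate to a Binomial/Bernoulli likelihood; the update adds successes to α and failures to β.
Posterior: Beta(α+k, β+n−k) = Beta(9.44+4, 10.20+10) = Beta(13.44, 20.20).
Mode of Beta(a,b) for a,b>1 is (a−1)/(a+b−2) = 12.44/31.64 = 0.3932.

0.3932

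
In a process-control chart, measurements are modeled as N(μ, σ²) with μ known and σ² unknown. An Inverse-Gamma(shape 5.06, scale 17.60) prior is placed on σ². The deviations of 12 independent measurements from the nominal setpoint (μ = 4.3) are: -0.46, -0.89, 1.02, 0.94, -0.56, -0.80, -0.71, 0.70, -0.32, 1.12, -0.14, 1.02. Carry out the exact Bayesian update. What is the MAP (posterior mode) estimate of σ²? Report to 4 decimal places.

1.7617

With known mean μ and an Inverse-Gamma(α, β) prior on σ², the Normal likelihood is conjugate: posterior is Inv-Gamma(α + n/2, β + Σ(xᵢ−μ)²/2).
Σ(xᵢ−μ)² = (-0.46)² + (-0.89)² + (1.02)² + (0.94)² + (-0.56)² + (-0.80)² + (-0.71)² + (0.70)² + (-0.32)² + (1.12)² + (-0.14)² + (1.02)² = 7.2922.
Posterior: Inv-Gamma(5.06 + 12/2, 17.60 + 7.2922/2) = Inv-Gamma(11.06, 21.24610).
Mode = β/(α+1) = 21.24610/12.06 = 1.7617.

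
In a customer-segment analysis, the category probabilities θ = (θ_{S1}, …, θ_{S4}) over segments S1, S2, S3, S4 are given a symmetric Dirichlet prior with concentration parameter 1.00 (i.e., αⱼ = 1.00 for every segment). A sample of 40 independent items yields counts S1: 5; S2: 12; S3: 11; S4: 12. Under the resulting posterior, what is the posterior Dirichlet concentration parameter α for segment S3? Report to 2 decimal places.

12.00

The Dirichlet prior is conjugate to the Multinomial likelihood: each posterior αⱼ = prior αⱼ + observed count nⱼ.
Posterior concentration: (6.00, 13.00, 12.00, 13.00), total = 44.00.
α_{S3} = 1.00 + 11 = 12.00.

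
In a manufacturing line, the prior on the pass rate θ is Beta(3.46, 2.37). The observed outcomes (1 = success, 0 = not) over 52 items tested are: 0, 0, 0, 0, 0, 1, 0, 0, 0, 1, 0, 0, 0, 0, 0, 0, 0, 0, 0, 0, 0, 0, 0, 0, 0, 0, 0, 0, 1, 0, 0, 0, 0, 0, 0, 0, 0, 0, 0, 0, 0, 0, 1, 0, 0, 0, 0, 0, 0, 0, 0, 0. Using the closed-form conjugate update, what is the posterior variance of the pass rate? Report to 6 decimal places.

0.001910

The Beta prior is conjugate to a Binomial/Bernoulli likelihood; the update adds successes to α and failures to β.
Posterior: Beta(α+k, β+n−k) = Beta(3.46+4, 2.37+48) = Beta(7.46, 50.37).
Var = αβ/((α+β)²(α+β+1)) = 7.46·50.37/(57.83²·58.83) = 0.001910.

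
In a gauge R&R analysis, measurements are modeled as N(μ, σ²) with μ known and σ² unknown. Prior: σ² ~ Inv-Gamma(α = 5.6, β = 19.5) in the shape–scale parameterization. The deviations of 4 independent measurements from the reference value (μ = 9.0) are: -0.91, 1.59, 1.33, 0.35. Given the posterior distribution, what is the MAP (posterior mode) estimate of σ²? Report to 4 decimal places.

2.5725

With known mean μ and an Inverse-Gamma(α, β) prior on σ², the Normal likelihood is conjugate: posterior is Inv-Gamma(α + n/2, β + Σ(xᵢ−μ)²/2).
Σ(xᵢ−μ)² = (-0.91)² + (1.59)² + (1.33)² + (0.35)² = 5.2476.
Posterior: Inv-Gamma(5.6 + 4/2, 19.5 + 5.2476/2) = Inv-Gamma(7.60, 22.12380).
Mode = β/(α+1) = 22.12380/8.60 = 2.5725.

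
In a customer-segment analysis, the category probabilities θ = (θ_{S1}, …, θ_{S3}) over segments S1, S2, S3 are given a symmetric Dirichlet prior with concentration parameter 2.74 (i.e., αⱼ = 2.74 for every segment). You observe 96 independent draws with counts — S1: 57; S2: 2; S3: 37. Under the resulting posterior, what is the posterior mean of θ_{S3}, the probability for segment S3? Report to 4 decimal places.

0.3813

The Dirichlet prior is conjugate to the Multinomial likelihood: each posterior αⱼ = prior αⱼ + observed count nⱼ.
Posterior concentration: (59.74, 4.74, 39.74), total = 104.22.
E[θ_{S3}|data] = α_{S3}/Σα = 39.74/104.22 = 0.3813.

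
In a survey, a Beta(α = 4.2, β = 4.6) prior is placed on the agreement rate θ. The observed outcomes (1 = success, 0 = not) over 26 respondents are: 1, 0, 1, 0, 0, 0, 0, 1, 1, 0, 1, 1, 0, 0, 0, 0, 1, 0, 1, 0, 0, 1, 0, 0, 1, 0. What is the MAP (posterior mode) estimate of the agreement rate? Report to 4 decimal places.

0.4024

The Beta prior is conjugate to a Binomial/Bernoulli likelihood; the update adds successes to α and failures to β.
Posterior: Beta(α+k, β+n−k) = Beta(4.2+10, 4.6+16) = Beta(14.2, 20.6).
Mode of Beta(a,b) for a,b>1 is (a−1)/(a+b−2) = 13.2/32.8 = 0.4024.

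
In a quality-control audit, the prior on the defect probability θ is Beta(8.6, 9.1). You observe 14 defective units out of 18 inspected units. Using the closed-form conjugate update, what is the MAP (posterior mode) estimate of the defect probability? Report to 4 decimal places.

The Beta prior is conjugate to a Binomial/Bernoulli likelihood; the update adds successes to α and failures to β.
Posterior: Beta(α+k, β+n−k) = Beta(8.6+14, 9.1+4) = Beta(22.6, 13.1).
Mode of Beta(a,b) for a,b>1 is (a−1)/(a+b−2) = 21.6/33.7 = 0.6409.

0.6409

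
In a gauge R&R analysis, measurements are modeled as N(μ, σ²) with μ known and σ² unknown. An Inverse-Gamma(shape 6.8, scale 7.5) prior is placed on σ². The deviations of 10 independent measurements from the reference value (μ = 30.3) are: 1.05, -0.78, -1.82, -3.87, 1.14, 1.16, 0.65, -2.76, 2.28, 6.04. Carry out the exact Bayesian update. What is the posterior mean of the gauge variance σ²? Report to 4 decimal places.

With known mean μ and an Inverse-Gamma(α, β) prior on σ², the Normal likelihood is conjugate: posterior is Inv-Gamma(α + n/2, β + Σ(xᵢ−μ)²/2).
Σ(xᵢ−μ)² = (1.05)² + (-0.78)² + (-1.82)² + (-3.87)² + (1.14)² + (1.16)² + (0.65)² + (-2.76)² + (2.28)² + (6.04)² = 72.3655.
Posterior: Inv-Gamma(6.8 + 10/2, 7.5 + 72.3655/2) = Inv-Gamma(11.80, 43.68275).
E[σ²|data] = β/(α−1) = 43.68275/10.80 = 4.0447.

4.0447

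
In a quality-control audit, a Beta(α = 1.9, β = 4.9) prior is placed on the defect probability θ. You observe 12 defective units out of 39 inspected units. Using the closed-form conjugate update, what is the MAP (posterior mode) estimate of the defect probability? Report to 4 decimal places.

The Beta prior is conjugate to a Binomial/Bernoulli likelihood; the update adds successes to α and failures to β.
Posterior: Beta(α+k, β+n−k) = Beta(1.9+12, 4.9+27) = Beta(13.9, 31.9).
Mode of Beta(a,b) for a,b>1 is (a−1)/(a+b−2) = 12.9/43.8 = 0.2945.

0.2945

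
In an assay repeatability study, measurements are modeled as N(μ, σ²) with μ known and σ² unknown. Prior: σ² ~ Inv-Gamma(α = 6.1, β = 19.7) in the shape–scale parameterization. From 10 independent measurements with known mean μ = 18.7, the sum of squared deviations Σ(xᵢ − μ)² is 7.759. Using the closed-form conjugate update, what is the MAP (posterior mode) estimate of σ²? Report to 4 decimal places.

With known mean μ and an Inverse-Gamma(α, β) prior on σ², the Normal likelihood is conjugate: posterior is Inv-Gamma(α + n/2, β + Σ(xᵢ−μ)²/2).
Posterior: Inv-Gamma(6.1 + 10/2, 19.7 + 7.759/2) = Inv-Gamma(11.10, 23.5795).
Mode = β/(α+1) = 23.5795/12.10 = 1.9487.

1.9487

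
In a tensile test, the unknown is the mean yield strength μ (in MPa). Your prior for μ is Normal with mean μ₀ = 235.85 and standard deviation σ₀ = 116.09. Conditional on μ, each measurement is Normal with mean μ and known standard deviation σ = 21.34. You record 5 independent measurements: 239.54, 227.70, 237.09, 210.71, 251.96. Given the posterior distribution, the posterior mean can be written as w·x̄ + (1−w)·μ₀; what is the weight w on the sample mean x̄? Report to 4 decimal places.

For Normal data with known variance σ², a Normal(μ₀, σ₀²) prior on μ is conjugate. Posterior precision = 1/σ₀² + n/σ²; posterior mean is the precision-weighted average of μ₀ and x̄.
σ₀² = 116.09² = 13476.8881, σ² = 21.34² = 455.3956. Prior precision 1/σ₀² = 1/13476.8881; data precision n/σ² = 5/455.3956.
w = (n/σ²)/(1/σ₀² + n/σ²) = n·σ₀²/(σ² + n·σ₀²) = 5·13476.8881/(455.3956 + 5·13476.8881) = 67384.4405/67839.8361 = 0.9933.

0.9933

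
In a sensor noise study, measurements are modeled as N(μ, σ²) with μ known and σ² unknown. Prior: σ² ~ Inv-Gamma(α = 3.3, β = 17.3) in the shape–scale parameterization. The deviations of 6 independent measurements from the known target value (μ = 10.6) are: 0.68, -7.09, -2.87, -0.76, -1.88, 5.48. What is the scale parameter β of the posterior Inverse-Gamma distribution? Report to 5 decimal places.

With known mean μ and an Inverse-Gamma(α, β) prior on σ², the Normal likelihood is conjugate: posterior is Inv-Gamma(α + n/2, β + Σ(xᵢ−μ)²/2).
Σ(xᵢ−μ)² = (0.68)² + (-7.09)² + (-2.87)² + (-0.76)² + (-1.88)² + (5.48)² = 93.1098.
Posterior: Inv-Gamma(3.3 + 6/2, 17.3 + 93.1098/2) = Inv-Gamma(6.30, 63.85490).
Posterior β = 63.85490.

63.85490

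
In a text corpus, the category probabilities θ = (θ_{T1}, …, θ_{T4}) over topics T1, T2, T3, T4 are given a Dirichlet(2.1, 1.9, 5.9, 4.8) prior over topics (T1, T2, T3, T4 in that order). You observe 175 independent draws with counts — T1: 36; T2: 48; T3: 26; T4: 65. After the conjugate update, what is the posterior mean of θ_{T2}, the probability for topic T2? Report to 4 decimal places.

The Dirichlet prior is conjugate to the Multinomial likelihood: each posterior αⱼ = prior αⱼ + observed count nⱼ.
Posterior concentration: (38.1, 49.9, 31.9, 69.8), total = 189.7.
E[θ_{T2}|data] = α_{T2}/Σα = 49.9/189.7 = 0.2630.

0.2630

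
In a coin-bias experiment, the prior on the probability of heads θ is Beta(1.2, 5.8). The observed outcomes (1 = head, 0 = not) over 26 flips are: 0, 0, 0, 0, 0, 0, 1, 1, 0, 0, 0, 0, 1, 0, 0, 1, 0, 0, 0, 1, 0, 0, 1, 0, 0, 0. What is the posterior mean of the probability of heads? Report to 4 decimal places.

The Beta prior is conjugate to a Binomial/Bernoulli likelihood; the update adds successes to α and failures to β.
Posterior: Beta(α+k, β+n−k) = Beta(1.2+6, 5.8+20) = Beta(7.2, 25.8).
Posterior mean = α/(α+β) = 7.2/33.0 = 0.2182.

0.2182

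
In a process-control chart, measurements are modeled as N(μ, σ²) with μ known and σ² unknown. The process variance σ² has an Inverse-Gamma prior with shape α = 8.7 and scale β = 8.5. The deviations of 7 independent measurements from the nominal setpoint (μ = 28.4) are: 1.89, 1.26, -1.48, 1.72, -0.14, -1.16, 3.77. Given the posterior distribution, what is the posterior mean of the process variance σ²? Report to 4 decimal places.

With known mean μ and an Inverse-Gamma(α, β) prior on σ², the Normal likelihood is conjugate: posterior is Inv-Gamma(α + n/2, β + Σ(xᵢ−μ)²/2).
Σ(xᵢ−μ)² = (1.89)² + (1.26)² + (-1.48)² + (1.72)² + (-0.14)² + (-1.16)² + (3.77)² = 25.8866.
Posterior: Inv-Gamma(8.7 + 7/2, 8.5 + 25.8866/2) = Inv-Gamma(12.20, 21.44330).
E[σ²|data] = β/(α−1) = 21.44330/11.20 = 1.9146.

1.9146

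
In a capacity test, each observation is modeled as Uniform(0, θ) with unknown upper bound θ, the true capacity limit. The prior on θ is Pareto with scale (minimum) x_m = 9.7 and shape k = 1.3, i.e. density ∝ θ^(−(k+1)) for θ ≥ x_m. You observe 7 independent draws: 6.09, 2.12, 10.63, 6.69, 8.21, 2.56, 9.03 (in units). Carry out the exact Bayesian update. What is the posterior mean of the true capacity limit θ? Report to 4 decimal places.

A Pareto(scale x_m, shape k) prior on the upper bound θ of Uniform(0, θ) is conjugate: posterior is Pareto(max(x_m, max xᵢ), k + n).
Sample maximum = 10.63; prior scale x_m = 9.7 → posterior scale = max = 10.63.
Posterior shape = 1.3 + 7 = 8.3.
E[θ|data] = k·x_m/(k−1) = 8.3·10.63/7.3 = 12.0862.

12.0862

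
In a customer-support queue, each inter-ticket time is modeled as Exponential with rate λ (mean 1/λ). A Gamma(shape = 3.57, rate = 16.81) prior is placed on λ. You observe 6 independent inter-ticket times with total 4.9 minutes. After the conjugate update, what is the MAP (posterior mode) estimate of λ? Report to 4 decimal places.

0.3947

With a Gamma(shape α, rate β) prior on the exponential rate λ, the posterior after n observations with total T = Σxᵢ is Gamma(α+n, β+T).
Posterior: Gamma(3.57+6, 16.81+4.9) = Gamma(9.57, 21.71).
Mode = (α−1)/β = 0.3947.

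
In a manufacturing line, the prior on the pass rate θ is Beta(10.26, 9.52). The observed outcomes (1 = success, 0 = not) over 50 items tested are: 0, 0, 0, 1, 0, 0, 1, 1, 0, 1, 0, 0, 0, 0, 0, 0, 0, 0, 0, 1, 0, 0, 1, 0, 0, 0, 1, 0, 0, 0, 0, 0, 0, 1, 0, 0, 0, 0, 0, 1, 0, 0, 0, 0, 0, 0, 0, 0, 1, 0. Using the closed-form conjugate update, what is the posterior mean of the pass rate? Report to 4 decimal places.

The Beta prior is conjugate to a Binomial/Bernoulli likelihood; the update adds successes to α and failures to β.
Posterior: Beta(α+k, β+n−k) = Beta(10.26+10, 9.52+40) = Beta(20.26, 49.52).
Posterior mean = α/(α+β) = 20.26/69.78 = 0.2903.

0.2903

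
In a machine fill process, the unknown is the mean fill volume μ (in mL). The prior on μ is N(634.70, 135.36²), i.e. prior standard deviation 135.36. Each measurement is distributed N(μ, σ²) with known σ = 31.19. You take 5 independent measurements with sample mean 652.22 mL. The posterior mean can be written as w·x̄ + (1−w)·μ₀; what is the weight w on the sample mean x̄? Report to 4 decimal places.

0.9895

For Normal data with known variance σ², a Normal(μ₀, σ₀²) prior on μ is conjugate. Posterior precision = 1/σ₀² + n/σ²; posterior mean is the precision-weighted average of μ₀ and x̄.
σ₀² = 135.36² = 18322.3296, σ² = 31.19² = 972.8161. Prior precision 1/σ₀² = 1/18322.3296; data precision n/σ² = 5/972.8161.
w = (n/σ²)/(1/σ₀² + n/σ²) = n·σ₀²/(σ² + n·σ₀²) = 5·18322.3296/(972.8161 + 5·18322.3296) = 91611.648/92584.4641 = 0.9895.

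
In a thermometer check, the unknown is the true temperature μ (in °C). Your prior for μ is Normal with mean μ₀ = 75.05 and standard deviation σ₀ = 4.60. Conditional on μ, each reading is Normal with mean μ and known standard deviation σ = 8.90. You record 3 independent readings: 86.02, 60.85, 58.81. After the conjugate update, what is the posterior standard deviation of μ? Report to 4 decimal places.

3.4273

For Normal data with known variance σ², a Normal(μ₀, σ₀²) prior on μ is conjugate. Posterior precision = 1/σ₀² + n/σ²; posterior mean is the precision-weighted average of μ₀ and x̄.
σ₀² = 4.60² = 21.16, σ² = 8.90² = 79.21; σ² + n·σ₀² = 79.21 + 3·21.16 = 142.69.
Posterior precision = 1/σ₀² + n/σ² = 1/21.16 + 3/79.21 = (σ² + n·σ₀²)/(σ₀²σ²) = 142.69/(21.16·79.21); posterior variance σₙ² = σ₀²σ²/(σ² + n·σ₀²) = 21.16·79.21/142.69 = 11.746328.
Posterior SD = √σₙ² = √(21.16·79.21/142.69) = 3.4273.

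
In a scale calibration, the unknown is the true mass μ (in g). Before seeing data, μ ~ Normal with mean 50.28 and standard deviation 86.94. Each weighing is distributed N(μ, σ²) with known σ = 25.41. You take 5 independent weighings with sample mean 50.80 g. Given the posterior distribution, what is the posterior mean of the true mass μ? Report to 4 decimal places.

For Normal data with known variance σ², a Normal(μ₀, σ₀²) prior on μ is conjugate. Posterior precision = 1/σ₀² + n/σ²; posterior mean is the precision-weighted average of μ₀ and x̄.
n·x̄ = 5·50.80 = 254.
σ₀² = 86.94² = 7558.5636, σ² = 25.41² = 645.6681; σ² + n·σ₀² = 645.6681 + 5·7558.5636 = 38438.4861.
Posterior mean = (μ₀/σ₀² + n·x̄/σ²)/(1/σ₀² + n/σ²) = (σ²·μ₀ + σ₀²·n·x̄)/(σ² + n·σ₀²) = (645.6681·50.28 + 7558.5636·254)/38438.4861 = 1952339.346468/38438.4861 = 50.7913.

50.7913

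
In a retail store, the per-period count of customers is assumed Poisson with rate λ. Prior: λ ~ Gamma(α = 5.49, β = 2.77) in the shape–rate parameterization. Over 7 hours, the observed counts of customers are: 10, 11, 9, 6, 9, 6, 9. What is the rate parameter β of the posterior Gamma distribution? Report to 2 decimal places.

With a Gamma(shape α, rate β) prior, the Poisson likelihood is conjugate: the posterior is Gamma(α + ΣXᵢ, β + n).
Sum of counts S = 60 over n = 7 hours.
Posterior: Gamma(α+S, β+n) = Gamma(5.49+60, 2.77+7) = Gamma(65.49, 9.77).
Posterior β = 9.77.

9.77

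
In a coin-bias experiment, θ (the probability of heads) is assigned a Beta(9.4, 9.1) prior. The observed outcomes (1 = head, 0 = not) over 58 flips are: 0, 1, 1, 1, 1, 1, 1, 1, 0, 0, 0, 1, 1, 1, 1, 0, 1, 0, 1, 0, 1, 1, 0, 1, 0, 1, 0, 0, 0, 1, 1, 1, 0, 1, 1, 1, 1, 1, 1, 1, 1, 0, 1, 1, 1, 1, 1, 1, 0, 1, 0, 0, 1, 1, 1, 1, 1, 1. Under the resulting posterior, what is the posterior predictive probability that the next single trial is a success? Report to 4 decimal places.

The Beta prior is conjugate to a Binomial/Bernoulli likelihood; the update adds successes to α and failures to β.
Posterior: Beta(α+k, β+n−k) = Beta(9.4+41, 9.1+17) = Beta(50.4, 26.1).
For a single future Bernoulli trial, P(success | data) = α/(α+β) = 0.6588.

0.6588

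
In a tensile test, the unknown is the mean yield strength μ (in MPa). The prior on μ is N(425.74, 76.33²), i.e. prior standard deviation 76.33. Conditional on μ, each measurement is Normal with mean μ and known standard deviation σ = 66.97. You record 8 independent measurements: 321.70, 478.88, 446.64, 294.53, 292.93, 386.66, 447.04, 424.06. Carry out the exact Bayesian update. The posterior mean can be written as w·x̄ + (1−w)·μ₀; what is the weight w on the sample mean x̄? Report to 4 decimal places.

0.9122

For Normal data with known variance σ², a Normal(μ₀, σ₀²) prior on μ is conjugate. Posterior precision = 1/σ₀² + n/σ²; posterior mean is the precision-weighted average of μ₀ and x̄.
σ₀² = 76.33² = 5826.2689, σ² = 66.97² = 4484.9809. Prior precision 1/σ₀² = 1/5826.2689; data precision n/σ² = 8/4484.9809.
w = (n/σ²)/(1/σ₀² + n/σ²) = n·σ₀²/(σ² + n·σ₀²) = 8·5826.2689/(4484.9809 + 8·5826.2689) = 46610.1512/51095.1321 = 0.9122.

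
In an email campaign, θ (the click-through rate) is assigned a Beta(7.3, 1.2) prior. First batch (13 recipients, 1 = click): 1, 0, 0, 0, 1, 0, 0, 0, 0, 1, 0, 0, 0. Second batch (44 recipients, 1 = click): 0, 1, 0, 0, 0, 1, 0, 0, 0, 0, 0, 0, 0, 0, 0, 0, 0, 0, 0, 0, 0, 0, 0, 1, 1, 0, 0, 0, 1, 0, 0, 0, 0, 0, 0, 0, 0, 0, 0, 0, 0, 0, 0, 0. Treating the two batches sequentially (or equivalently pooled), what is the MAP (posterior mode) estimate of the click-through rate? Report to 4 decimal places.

0.2252

The Beta prior is conjugate to a Binomial/Bernoulli likelihood; the update adds successes to α and failures to β.
After batch 1: Beta(7.3+3, 1.2+10) = Beta(10.3, 11.2).
After batch 2: Beta(10.3+5, 11.2+39) = Beta(15.3, 50.2).
Mode of Beta(a,b) for a,b>1 is (a−1)/(a+b−2) = 14.3/63.5 = 0.2252.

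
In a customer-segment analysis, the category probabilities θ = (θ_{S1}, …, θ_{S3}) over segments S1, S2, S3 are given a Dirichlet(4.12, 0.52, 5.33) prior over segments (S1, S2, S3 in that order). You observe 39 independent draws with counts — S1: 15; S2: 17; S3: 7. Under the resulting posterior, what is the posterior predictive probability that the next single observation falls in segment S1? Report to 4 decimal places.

The Dirichlet prior is conjugate to the Multinomial likelihood: each posterior αⱼ = prior αⱼ + observed count nⱼ.
Posterior concentration: (19.12, 17.52, 12.33), total = 48.97.
P(next = S1 | data) = α_{S1}/Σα = 0.3904.

0.3904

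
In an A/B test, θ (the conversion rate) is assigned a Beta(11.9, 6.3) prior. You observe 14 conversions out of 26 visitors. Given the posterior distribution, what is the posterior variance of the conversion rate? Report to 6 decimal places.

The Beta prior is conjugate to a Binomial/Bernoulli likelihood; the update adds successes to α and failures to β.
Posterior: Beta(α+k, β+n−k) = Beta(11.9+14, 6.3+12) = Beta(25.9, 18.3).
Var = αβ/((α+β)²(α+β+1)) = 25.9·18.3/(44.2²·45.2) = 0.005367.

0.005367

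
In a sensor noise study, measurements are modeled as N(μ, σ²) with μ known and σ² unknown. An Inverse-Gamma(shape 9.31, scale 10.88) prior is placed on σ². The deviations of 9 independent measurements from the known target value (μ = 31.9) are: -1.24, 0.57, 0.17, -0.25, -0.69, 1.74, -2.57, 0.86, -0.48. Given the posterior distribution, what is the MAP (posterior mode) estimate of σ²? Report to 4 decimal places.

With known mean μ and an Inverse-Gamma(α, β) prior on σ², the Normal likelihood is conjugate: posterior is Inv-Gamma(α + n/2, β + Σ(xᵢ−μ)²/2).
Σ(xᵢ−μ)² = (-1.24)² + (0.57)² + (0.17)² + (-0.25)² + (-0.69)² + (1.74)² + (-2.57)² + (0.86)² + (-0.48)² = 13.0325.
Posterior: Inv-Gamma(9.31 + 9/2, 10.88 + 13.0325/2) = Inv-Gamma(13.81, 17.39625).
Mode = β/(α+1) = 17.39625/14.81 = 1.1746.

1.1746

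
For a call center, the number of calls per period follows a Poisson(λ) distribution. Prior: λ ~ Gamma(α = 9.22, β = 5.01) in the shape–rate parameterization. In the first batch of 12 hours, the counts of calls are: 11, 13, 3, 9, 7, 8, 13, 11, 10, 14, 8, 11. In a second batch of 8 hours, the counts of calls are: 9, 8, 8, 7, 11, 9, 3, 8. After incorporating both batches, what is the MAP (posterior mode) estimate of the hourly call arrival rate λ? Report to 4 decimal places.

With a Gamma(shape α, rate β) prior, the Poisson likelihood is conjugate: the posterior is Gamma(α + ΣXᵢ, β + n).
Batch 1: sum of counts S = 118 over n = 12 hours.
After batch 1: Gamma(α+S, β+n) = Gamma(9.22+118, 5.01+12) = Gamma(127.22, 17.01).
Batch 2: sum of counts S = 63 over n = 8 hours.
After batch 2: Gamma(α+S, β+n) = Gamma(127.22+63, 17.01+8) = Gamma(190.22, 25.01).
Mode of Gamma(α,β) for α≥1 is (α−1)/β = 189.22/25.01 = 7.5658.

7.5658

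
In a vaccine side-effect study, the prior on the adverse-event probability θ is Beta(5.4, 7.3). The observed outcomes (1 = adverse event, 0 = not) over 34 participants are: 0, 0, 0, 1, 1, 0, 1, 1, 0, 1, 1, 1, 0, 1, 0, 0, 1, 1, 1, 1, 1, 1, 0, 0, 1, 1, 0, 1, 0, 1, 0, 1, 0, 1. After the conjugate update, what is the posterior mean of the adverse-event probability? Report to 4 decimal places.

0.5439

The Beta prior is conjugate to a Binomial/Bernoulli likelihood; the update adds successes to α and failures to β.
Posterior: Beta(α+k, β+n−k) = Beta(5.4+20, 7.3+14) = Beta(25.4, 21.3).
Posterior mean = α/(α+β) = 25.4/46.7 = 0.5439.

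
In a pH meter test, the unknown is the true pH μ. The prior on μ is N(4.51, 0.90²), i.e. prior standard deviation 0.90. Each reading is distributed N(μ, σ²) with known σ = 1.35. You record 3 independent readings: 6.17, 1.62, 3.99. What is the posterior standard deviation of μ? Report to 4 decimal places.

0.5892

For Normal data with known variance σ², a Normal(μ₀, σ₀²) prior on μ is conjugate. Posterior precision = 1/σ₀² + n/σ²; posterior mean is the precision-weighted average of μ₀ and x̄.
σ₀² = 0.90² = 0.81, σ² = 1.35² = 1.8225; σ² + n·σ₀² = 1.8225 + 3·0.81 = 4.2525.
Posterior precision = 1/σ₀² + n/σ² = 1/0.81 + 3/1.8225 = (σ² + n·σ₀²)/(σ₀²σ²) = 4.2525/(0.81·1.8225); posterior variance σₙ² = σ₀²σ²/(σ² + n·σ₀²) = 0.81·1.8225/4.2525 = 0.347143.
Posterior SD = √σₙ² = √(0.81·1.8225/4.2525) = 0.5892.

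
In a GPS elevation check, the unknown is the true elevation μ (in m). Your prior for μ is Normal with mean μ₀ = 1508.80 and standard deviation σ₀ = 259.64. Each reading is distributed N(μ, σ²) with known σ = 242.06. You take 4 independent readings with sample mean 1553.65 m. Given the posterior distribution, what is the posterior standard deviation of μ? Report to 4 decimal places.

For Normal data with known variance σ², a Normal(μ₀, σ₀²) prior on μ is conjugate. Posterior precision = 1/σ₀² + n/σ²; posterior mean is the precision-weighted average of μ₀ and x̄.
σ₀² = 259.64² = 67412.9296, σ² = 242.06² = 58593.0436; σ² + n·σ₀² = 58593.0436 + 4·67412.9296 = 328244.762.
Posterior precision = 1/σ₀² + n/σ² = 1/67412.9296 + 4/58593.0436 = (σ² + n·σ₀²)/(σ₀²σ²) = 328244.762/(67412.9296·58593.0436); posterior variance σₙ² = σ₀²σ²/(σ² + n·σ₀²) = 67412.9296·58593.0436/328244.762 = 12033.485924.
Posterior SD = √σₙ² = √(67412.9296·58593.0436/328244.762) = 109.6972.

109.6972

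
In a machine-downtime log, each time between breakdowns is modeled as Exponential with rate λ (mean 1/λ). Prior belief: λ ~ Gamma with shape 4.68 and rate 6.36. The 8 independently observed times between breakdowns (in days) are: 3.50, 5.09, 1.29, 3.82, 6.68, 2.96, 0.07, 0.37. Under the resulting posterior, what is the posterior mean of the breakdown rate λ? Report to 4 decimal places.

0.4207

With a Gamma(shape α, rate β) prior on the exponential rate λ, the posterior after n observations with total T = Σxᵢ is Gamma(α+n, β+T).
Sum of observations T = 23.78 days; n = 8.
Posterior: Gamma(4.68+8, 6.36+23.78) = Gamma(12.68, 30.14).
Posterior mean of λ = α/β = 12.68/30.14 = 0.4207.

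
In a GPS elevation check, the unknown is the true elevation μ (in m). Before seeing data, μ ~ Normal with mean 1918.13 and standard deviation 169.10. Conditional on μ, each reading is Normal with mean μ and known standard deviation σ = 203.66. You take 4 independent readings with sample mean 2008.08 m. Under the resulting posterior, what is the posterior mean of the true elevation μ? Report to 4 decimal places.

1984.1420

For Normal data with known variance σ², a Normal(μ₀, σ₀²) prior on μ is conjugate. Posterior precision = 1/σ₀² + n/σ²; posterior mean is the precision-weighted average of μ₀ and x̄.
n·x̄ = 4·2008.08 = 8032.32.
σ₀² = 169.10² = 28594.81, σ² = 203.66² = 41477.3956; σ² + n·σ₀² = 41477.3956 + 4·28594.81 = 155856.6356.
Posterior mean = (μ₀/σ₀² + n·x̄/σ²)/(1/σ₀² + n/σ²) = (σ²·μ₀ + σ₀²·n·x̄)/(σ² + n·σ₀²) = (41477.3956·1918.13 + 28594.81·8032.32)/155856.6356 = 309241701.081428/155856.6356 = 1984.1420.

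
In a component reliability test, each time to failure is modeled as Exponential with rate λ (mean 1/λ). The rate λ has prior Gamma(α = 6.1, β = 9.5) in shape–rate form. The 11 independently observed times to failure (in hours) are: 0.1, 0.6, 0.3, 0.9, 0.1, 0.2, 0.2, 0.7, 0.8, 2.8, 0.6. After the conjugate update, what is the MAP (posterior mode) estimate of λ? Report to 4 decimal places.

0.9583

With a Gamma(shape α, rate β) prior on the exponential rate λ, the posterior after n observations with total T = Σxᵢ is Gamma(α+n, β+T).
Sum of observations T = 7.3 hours; n = 11.
Posterior: Gamma(6.1+11, 9.5+7.3) = Gamma(17.1, 16.8).
Mode = (α−1)/β = 0.9583.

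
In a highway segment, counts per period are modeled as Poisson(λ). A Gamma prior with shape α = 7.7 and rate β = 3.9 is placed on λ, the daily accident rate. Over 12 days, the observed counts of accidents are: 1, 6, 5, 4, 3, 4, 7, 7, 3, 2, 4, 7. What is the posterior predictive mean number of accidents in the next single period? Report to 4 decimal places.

With a Gamma(shape α, rate β) prior, the Poisson likelihood is conjugate: the posterior is Gamma(α + ΣXᵢ, β + n).
Sum of counts S = 53 over n = 12 days.
Posterior: Gamma(α+S, β+n) = Gamma(7.7+53, 3.9+12) = Gamma(60.7, 15.9).
The predictive distribution for one future period is NegBinom with mean α/β = 3.8176.

3.8176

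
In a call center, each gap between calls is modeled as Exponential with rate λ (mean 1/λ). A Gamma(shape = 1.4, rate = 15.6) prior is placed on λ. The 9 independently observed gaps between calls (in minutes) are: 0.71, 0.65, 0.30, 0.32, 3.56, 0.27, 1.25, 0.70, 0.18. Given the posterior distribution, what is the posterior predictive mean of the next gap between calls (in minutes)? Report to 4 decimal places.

With a Gamma(shape α, rate β) prior on the exponential rate λ, the posterior after n observations with total T = Σxᵢ is Gamma(α+n, β+T).
Sum of observations T = 7.94 minutes; n = 9.
Posterior: Gamma(1.4+9, 15.6+7.94) = Gamma(10.4, 23.54).
The predictive distribution for the next observation is Lomax; its mean is β/(α−1) = 23.54/9.4 = 2.5043.

2.5043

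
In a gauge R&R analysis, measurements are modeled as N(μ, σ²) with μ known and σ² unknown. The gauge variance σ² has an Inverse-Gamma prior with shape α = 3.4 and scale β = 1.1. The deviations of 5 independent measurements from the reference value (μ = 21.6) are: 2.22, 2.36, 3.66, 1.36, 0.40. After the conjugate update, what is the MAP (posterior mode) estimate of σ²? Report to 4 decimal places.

2.0365

With known mean μ and an Inverse-Gamma(α, β) prior on σ², the Normal likelihood is conjugate: posterior is Inv-Gamma(α + n/2, β + Σ(xᵢ−μ)²/2).
Σ(xᵢ−μ)² = (2.22)² + (2.36)² + (3.66)² + (1.36)² + (0.40)² = 25.9032.
Posterior: Inv-Gamma(3.4 + 5/2, 1.1 + 25.9032/2) = Inv-Gamma(5.90, 14.05160).
Mode = β/(α+1) = 14.05160/6.90 = 2.0365.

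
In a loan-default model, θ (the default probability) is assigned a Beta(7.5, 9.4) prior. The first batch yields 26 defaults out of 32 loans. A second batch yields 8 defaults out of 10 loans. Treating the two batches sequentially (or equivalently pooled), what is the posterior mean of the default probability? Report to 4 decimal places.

0.7046

The Beta prior is conjugate to a Binomial/Bernoulli likelihood; the update adds successes to α and failures to β.
After batch 1: Beta(7.5+26, 9.4+6) = Beta(33.5, 15.4).
After batch 2: Beta(33.5+8, 15.4+2) = Beta(41.5, 17.4).
Posterior mean = α/(α+β) = 41.5/58.9 = 0.7046.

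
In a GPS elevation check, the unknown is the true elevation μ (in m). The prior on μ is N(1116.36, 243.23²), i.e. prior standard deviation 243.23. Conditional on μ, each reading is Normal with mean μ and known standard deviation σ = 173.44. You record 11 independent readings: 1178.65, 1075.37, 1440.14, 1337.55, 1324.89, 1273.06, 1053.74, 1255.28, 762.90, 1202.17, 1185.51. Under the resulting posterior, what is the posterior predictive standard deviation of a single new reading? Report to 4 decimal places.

For Normal data with known variance σ², a Normal(μ₀, σ₀²) prior on μ is conjugate. Posterior precision = 1/σ₀² + n/σ²; posterior mean is the precision-weighted average of μ₀ and x̄.
σ₀² = 243.23² = 59160.8329, σ² = 173.44² = 30081.4336; σ² + n·σ₀² = 30081.4336 + 11·59160.8329 = 680850.5955.
Posterior precision = 1/σ₀² + n/σ² = 1/59160.8329 + 11/30081.4336 = (σ² + n·σ₀²)/(σ₀²σ²) = 680850.5955/(59160.8329·30081.4336); posterior variance σₙ² = σ₀²σ²/(σ² + n·σ₀²) = 59160.8329·30081.4336/680850.5955 = 2613.851965.
Predictive variance for one new observation = σₙ² + σ² = 59160.8329·30081.4336/680850.5955 + 30081.4336 = σ²·(σ₀² + 680850.5955)/680850.5955 = 30081.4336·740011.4284/680850.5955 = 32695.285565; SD = √(30081.4336·740011.4284/680850.5955) = 180.8184.

180.8184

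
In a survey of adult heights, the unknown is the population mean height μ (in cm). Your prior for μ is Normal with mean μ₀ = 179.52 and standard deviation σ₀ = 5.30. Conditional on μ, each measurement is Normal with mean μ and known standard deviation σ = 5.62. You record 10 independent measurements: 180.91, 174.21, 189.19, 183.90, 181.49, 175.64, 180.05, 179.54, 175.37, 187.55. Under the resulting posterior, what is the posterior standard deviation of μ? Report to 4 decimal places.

For Normal data with known variance σ², a Normal(μ₀, σ₀²) prior on μ is conjugate. Posterior precision = 1/σ₀² + n/σ²; posterior mean is the precision-weighted average of μ₀ and x̄.
σ₀² = 5.30² = 28.09, σ² = 5.62² = 31.5844; σ² + n·σ₀² = 31.5844 + 10·28.09 = 312.4844.
Posterior precision = 1/σ₀² + n/σ² = 1/28.09 + 10/31.5844 = (σ² + n·σ₀²)/(σ₀²σ²) = 312.4844/(28.09·31.5844); posterior variance σₙ² = σ₀²σ²/(σ² + n·σ₀²) = 28.09·31.5844/312.4844 = 2.839200.
Posterior SD = √σₙ² = √(28.09·31.5844/312.4844) = 1.6850.

1.6850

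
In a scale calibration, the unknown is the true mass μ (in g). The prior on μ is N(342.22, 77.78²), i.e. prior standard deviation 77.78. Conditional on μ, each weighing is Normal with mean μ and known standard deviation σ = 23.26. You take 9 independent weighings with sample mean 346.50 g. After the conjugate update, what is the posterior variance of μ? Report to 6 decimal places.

For Normal data with known variance σ², a Normal(μ₀, σ₀²) prior on μ is conjugate. Posterior precision = 1/σ₀² + n/σ²; posterior mean is the precision-weighted average of μ₀ and x̄.
σ₀² = 77.78² = 6049.7284, σ² = 23.26² = 541.0276; σ² + n·σ₀² = 541.0276 + 9·6049.7284 = 54988.5832.
Posterior precision = 1/σ₀² + n/σ² = 1/6049.7284 + 9/541.0276 = (σ² + n·σ₀²)/(σ₀²σ²) = 54988.5832/(6049.7284·541.0276); posterior variance σₙ² = σ₀²σ²/(σ² + n·σ₀²) = 6049.7284·541.0276/54988.5832 = 59.522720.

59.522720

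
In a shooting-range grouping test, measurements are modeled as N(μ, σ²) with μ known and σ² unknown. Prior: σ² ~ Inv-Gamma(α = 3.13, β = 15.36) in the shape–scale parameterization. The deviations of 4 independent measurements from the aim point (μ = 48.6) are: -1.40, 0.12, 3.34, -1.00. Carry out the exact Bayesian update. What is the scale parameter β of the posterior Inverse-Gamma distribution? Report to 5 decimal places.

22.42500

With known mean μ and an Inverse-Gamma(α, β) prior on σ², the Normal likelihood is conjugate: posterior is Inv-Gamma(α + n/2, β + Σ(xᵢ−μ)²/2).
Σ(xᵢ−μ)² = (-1.40)² + (0.12)² + (3.34)² + (-1.00)² = 14.1300.
Posterior: Inv-Gamma(3.13 + 4/2, 15.36 + 14.1300/2) = Inv-Gamma(5.13, 22.42500).
Posterior β = 22.42500.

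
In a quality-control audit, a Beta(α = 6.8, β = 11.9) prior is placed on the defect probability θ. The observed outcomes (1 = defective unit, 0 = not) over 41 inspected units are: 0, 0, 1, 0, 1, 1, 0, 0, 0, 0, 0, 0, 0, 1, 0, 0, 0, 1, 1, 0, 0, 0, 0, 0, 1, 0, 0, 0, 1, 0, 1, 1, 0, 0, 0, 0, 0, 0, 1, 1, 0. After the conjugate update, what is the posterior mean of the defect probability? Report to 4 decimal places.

The Beta prior is conjugate to a Binomial/Bernoulli likelihood; the update adds successes to α and failures to β.
Posterior: Beta(α+k, β+n−k) = Beta(6.8+12, 11.9+29) = Beta(18.8, 40.9).
Posterior mean = α/(α+β) = 18.8/59.7 = 0.3149.

0.3149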